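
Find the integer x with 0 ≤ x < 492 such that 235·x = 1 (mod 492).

By the extended Euclidean algorithm:
492 = 2×235 + 22
235 = 10×22 + 15
22 = 1×15 + 7
15 = 2×7 + 1
7 = 7×1 + 0
gcd(235, 492) = 1, so the inverse exists.
Back-substitute for 1:
1 = 1×15 − 2×7
  = −2×22 + 3×15
  = 3×235 − 32×22
  = −32×492 + 67×235
So 235⁻¹ ≡ 67 (mod 492).

67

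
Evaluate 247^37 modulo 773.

37 in binary is 100101, i.e. 37 = 32 + 4 + 1.
247^1 ≡ 247 (mod 773)
247^2 ≡ 247^2 = 61009 ≡ 715 (mod 773)
247^4 ≡ 715^2 = 511225 ≡ 272 (mod 773)
247^8 ≡ 272^2 = 73984 ≡ 549 (mod 773)
247^16 ≡ 549^2 = 301401 ≡ 704 (mod 773)
247^32 ≡ 704^2 = 495616 ≡ 123 (mod 773)
247^37 = 247^32 · 247^4 · 247^1 ≡ 123 · 272 · 247 (mod 773).
Accumulate the product:
123 · 272 = 33456 ≡ 217
217 · 247 = 53599 ≡ 262

262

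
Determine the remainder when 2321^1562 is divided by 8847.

7444

1562 in binary is 11000011010, i.e. 1562 = 1024 + 512 + 16 + 8 + 2.
2321^1 ≡ 2321 (mod 8847)
2321^2 ≡ 2321^2 = 5387041 ≡ 8065 (mod 8847)
2321^4 ≡ 8065^2 = 65044225 ≡ 1081 (mod 8847)
2321^8 ≡ 1081^2 = 1168561 ≡ 757 (mod 8847)
2321^16 ≡ 757^2 = 573049 ≡ 6841 (mod 8847)
2321^32 ≡ 6841^2 = 46799281 ≡ 7498 (mod 8847)
2321^64 ≡ 7498^2 = 56220004 ≡ 6166 (mod 8847)
2321^128 ≡ 6166^2 = 38019556 ≡ 3997 (mod 8847)
2321^256 ≡ 3997^2 = 15976009 ≡ 7174 (mod 8847)
2321^512 ≡ 7174^2 = 51466276 ≡ 3277 (mod 8847)
2321^1024 ≡ 3277^2 = 10738729 ≡ 7318 (mod 8847)
2321^1562 = 2321^1024 * 2321^512 * 2321^16 * 2321^8 * 2321^2 ≡ 7318 * 3277 * 6841 * 757 * 8065 (mod 8847).
Accumulate the product:
7318 * 3277 = 23981086 ≡ 5716
5716 * 6841 = 39103156 ≡ 8263
8263 * 757 = 6255091 ≡ 262
262 * 8065 = 2113030 ≡ 7444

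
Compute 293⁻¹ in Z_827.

175

827 = 2*293 + 241
293 = 1*241 + 52
241 = 4*52 + 33
52 = 1*33 + 19
33 = 1*19 + 14
19 = 1*14 + 5
14 = 2*5 + 4
5 = 1*4 + 1
4 = 4*1 + 0
gcd(293, 827) = 1, so the inverse exists.
Back-substitute for 1:
1 = 1*5 − 1*4
  = −1*14 + 3*5
  = 3*19 − 4*14
  = −4*33 + 7*19
  = 7*52 − 11*33
  = −11*241 + 51*52
  = 51*293 − 62*241
  = −62*827 + 175*293
So 293⁻¹ ≡ 175 (mod 827).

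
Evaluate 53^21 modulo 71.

By square-and-multiply:
21 in binary is 10101, i.e. 21 = 16 + 4 + 1.
53^1 ≡ 53 (mod 71)
53^2 ≡ 53^2 = 2809 ≡ 40 (mod 71)
53^4 ≡ 40^2 = 1600 ≡ 38 (mod 71)
53^8 ≡ 38^2 = 1444 ≡ 24 (mod 71)
53^16 ≡ 24^2 = 576 ≡ 8 (mod 71)
53^21 = 53^16 × 53^4 × 53^1 ≡ 8 × 38 × 53 (mod 71).
Accumulate the product:
8 × 38 = 304 ≡ 20
20 × 53 = 1060 ≡ 66

66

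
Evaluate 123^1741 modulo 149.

80

Using repeated squaring:
123^1 ≡ 123 (mod 149)
123^2 ≡ 123^2 = 15129 ≡ 80 (mod 149)
123^4 ≡ 80^2 = 6400 ≡ 142 (mod 149)
123^8 ≡ 142^2 = 20164 ≡ 49 (mod 149)
123^16 ≡ 49^2 = 2401 ≡ 17 (mod 149)
123^32 ≡ 17^2 = 289 ≡ 140 (mod 149)
123^64 ≡ 140^2 = 19600 ≡ 81 (mod 149)
123^128 ≡ 81^2 = 6561 ≡ 5 (mod 149)
123^256 ≡ 5^2 = 25 (mod 149)
123^512 ≡ 25^2 = 625 ≡ 29 (mod 149)
123^1024 ≡ 29^2 = 841 ≡ 96 (mod 149)
123^1741 = 123^1024 × 123^512 × 123^128 × 123^64 × 123^8 × 123^4 × 123^1 ≡ 96 × 29 × 5 × 81 × 49 × 142 × 123 (mod 149).
Accumulate the product:
96 × 29 = 2784 ≡ 102
102 × 5 = 510 ≡ 63
63 × 81 = 5103 ≡ 37
37 × 49 = 1813 ≡ 25
25 × 142 = 3550 ≡ 123
123 × 123 = 15129 ≡ 80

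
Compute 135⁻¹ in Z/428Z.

279

Apply the Euclidean algorithm and back-substitute:
428 = 3×135 + 23
135 = 5×23 + 20
23 = 1×20 + 3
20 = 6×3 + 2
3 = 1×2 + 1
2 = 2×1 + 0
gcd(135, 428) = 1, so the inverse exists.
Bézout: 1 = 47×428 − 149×135.
So 135⁻¹ ≡ −149 ≡ 279 (mod 428).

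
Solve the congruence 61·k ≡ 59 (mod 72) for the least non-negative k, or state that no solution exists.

47

gcd(61, 72) = 1, so a unique solution mod 72 exists.
61⁻¹ ≡ 13 (mod 72).
k ≡ 13·59 ≡ 47 (mod 72).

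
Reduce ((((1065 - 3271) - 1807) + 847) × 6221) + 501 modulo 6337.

1065 - 3271 = -2206 ≡ 4131 (mod 6337)
4131 - 1807 = 2324
2324 + 847 = 3171
3171 × 6221 = 19726791 ≡ 6047 (mod 6337)
6047 + 501 = 6548 ≡ 211 (mod 6337)

211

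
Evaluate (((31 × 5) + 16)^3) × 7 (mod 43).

31 × 5 = 155 ≡ 26 (mod 43)
26 + 16 = 42
(42)^3 ≡ 42 (mod 43)
42 × 7 = 294 ≡ 36 (mod 43)

36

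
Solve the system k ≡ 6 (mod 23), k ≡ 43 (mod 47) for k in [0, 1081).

23⁻¹ mod 47: 23×45 ≡ 1 (mod 47), so 23⁻¹ ≡ 45.
k = 6 + 23×((43 − 6)×45 mod 47) = 6 + 23×20 = 466.

466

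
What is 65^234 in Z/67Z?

59

Compute successive squares:
234 in binary is 11101010, i.e. 234 = 128 + 64 + 32 + 8 + 2.
65^1 ≡ 65 (mod 67)
65^2 ≡ 65^2 = 4225 ≡ 4 (mod 67)
65^4 ≡ 4^2 = 16 (mod 67)
65^8 ≡ 16^2 = 256 ≡ 55 (mod 67)
65^16 ≡ 55^2 = 3025 ≡ 10 (mod 67)
65^32 ≡ 10^2 = 100 ≡ 33 (mod 67)
65^64 ≡ 33^2 = 1089 ≡ 17 (mod 67)
65^128 ≡ 17^2 = 289 ≡ 21 (mod 67)
65^234 = 65^128 × 65^64 × 65^32 × 65^8 × 65^2 ≡ 21 × 17 × 33 × 55 × 4 (mod 67).
Accumulate the product:
21 × 17 = 357 ≡ 22
22 × 33 = 726 ≡ 56
56 × 55 = 3080 ≡ 65
65 × 4 = 260 ≡ 59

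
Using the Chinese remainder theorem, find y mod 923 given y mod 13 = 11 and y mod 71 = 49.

13⁻¹ mod 71: 13*11 ≡ 1 (mod 71), so 13⁻¹ ≡ 11.
y = 11 + 13*((49 − 11)*11 mod 71) = 11 + 13*63 = 830.

830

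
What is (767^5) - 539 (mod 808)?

(767)^5 ≡ 495 (mod 808)
495 - 539 = -44 ≡ 764 (mod 808)

764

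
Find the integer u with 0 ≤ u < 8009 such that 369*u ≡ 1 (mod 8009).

Apply the Euclidean algorithm and back-substitute:
8009 = 21×369 + 260
369 = 1×260 + 109
260 = 2×109 + 42
109 = 2×42 + 25
42 = 1×25 + 17
25 = 1×17 + 8
17 = 2×8 + 1
8 = 8×1 + 0
gcd(369, 8009) = 1, so the inverse exists.
Back-substitute for 1:
1 = 1×17 − 2×8
  = −2×25 + 3×17
  = 3×42 − 5×25
  = −5×109 + 13×42
  = 13×260 − 31×109
  = −31×369 + 44×260
  = 44×8009 − 955×369
So 369⁻¹ ≡ −955 ≡ 7054 (mod 8009).

7054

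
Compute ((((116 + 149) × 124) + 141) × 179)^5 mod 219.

158

116 + 149 = 265 ≡ 46 (mod 219)
46 × 124 = 5704 ≡ 10 (mod 219)
10 + 141 = 151
151 × 179 = 27029 ≡ 92 (mod 219)
(92)^5 ≡ 158 (mod 219)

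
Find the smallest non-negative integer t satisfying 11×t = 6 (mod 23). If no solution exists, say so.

11

gcd(11, 23) = 1, so a unique solution mod 23 exists.
11⁻¹ ≡ 21 (mod 23).
t ≡ 21×6 ≡ 11 (mod 23).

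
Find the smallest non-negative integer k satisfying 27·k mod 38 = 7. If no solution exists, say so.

27

gcd(27, 38) = 1, so a unique solution mod 38 exists.
27⁻¹ ≡ 31 (mod 38).
k ≡ 31·7 ≡ 27 (mod 38).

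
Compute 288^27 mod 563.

159

27 in binary is 11011, i.e. 27 = 16 + 8 + 2 + 1.
288^1 ≡ 288 (mod 563)
288^2 ≡ 288^2 = 82944 ≡ 183 (mod 563)
288^4 ≡ 183^2 = 33489 ≡ 272 (mod 563)
288^8 ≡ 272^2 = 73984 ≡ 231 (mod 563)
288^16 ≡ 231^2 = 53361 ≡ 439 (mod 563)
288^27 = 288^16 * 288^8 * 288^2 * 288^1 ≡ 439 * 231 * 183 * 288 (mod 563).
Accumulate the product:
439 * 231 = 101409 ≡ 69
69 * 183 = 12627 ≡ 241
241 * 288 = 69408 ≡ 159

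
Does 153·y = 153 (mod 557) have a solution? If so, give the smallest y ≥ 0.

gcd(153, 557) = 1, so a unique solution mod 557 exists.
153⁻¹ ≡ 233 (mod 557).
y ≡ 233·153 ≡ 1 (mod 557).

1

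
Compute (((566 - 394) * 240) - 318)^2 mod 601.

566 - 394 = 172
172 * 240 = 41280 ≡ 412 (mod 601)
412 - 318 = 94
(94)^2 ≡ 422 (mod 601)

422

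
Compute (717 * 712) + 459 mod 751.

717 * 712 = 510504 ≡ 575 (mod 751)
575 + 459 = 1034 ≡ 283 (mod 751)

283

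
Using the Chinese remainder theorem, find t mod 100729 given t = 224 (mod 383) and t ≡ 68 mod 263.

9799

383⁻¹ mod 263: 383*160 ≡ 1 (mod 263), so 383⁻¹ ≡ 160.
t = 224 + 383*((68 − 224)*160 mod 263) = 224 + 383*25 = 9799.
Check: 9799 mod 383 = 224, 9799 mod 263 = 68. ✓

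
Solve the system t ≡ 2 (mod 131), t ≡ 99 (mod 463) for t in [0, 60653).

131⁻¹ mod 463: 131*205 ≡ 1 (mod 463), so 131⁻¹ ≡ 205.
t = 2 + 131*((99 − 2)*205 mod 463) = 2 + 131*439 = 57511.
Check: 57511 mod 131 = 2, 57511 mod 463 = 99. ✓

57511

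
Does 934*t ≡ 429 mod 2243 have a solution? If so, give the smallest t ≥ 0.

1828

gcd(934, 2243) = 1, so a unique solution mod 2243 exists.
934⁻¹ ≡ 1280 (mod 2243).
t ≡ 1280*429 ≡ 1828 (mod 2243).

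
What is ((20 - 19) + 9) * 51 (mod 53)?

33

20 - 19 = 1
1 + 9 = 10
10 * 51 = 510 ≡ 33 (mod 53)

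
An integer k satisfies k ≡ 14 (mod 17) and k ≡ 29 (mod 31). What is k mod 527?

17⁻¹ mod 31: 17·11 ≡ 1 (mod 31), so 17⁻¹ ≡ 11.
k = 14 + 17·((29 − 14)·11 mod 31) = 14 + 17·10 = 184.

184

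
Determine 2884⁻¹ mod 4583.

By the extended Euclidean algorithm:
4583 = 1*2884 + 1699
2884 = 1*1699 + 1185
1699 = 1*1185 + 514
1185 = 2*514 + 157
514 = 3*157 + 43
157 = 3*43 + 28
43 = 1*28 + 15
28 = 1*15 + 13
15 = 1*13 + 2
13 = 6*2 + 1
2 = 2*1 + 0
gcd(2884, 4583) = 1, so the inverse exists.
Bézout: 1 = −1341*4583 + 2131*2884.
So 2884⁻¹ ≡ 2131 (mod 4583).

2131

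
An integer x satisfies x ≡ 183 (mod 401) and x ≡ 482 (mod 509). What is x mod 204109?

401⁻¹ mod 509: 401*476 ≡ 1 (mod 509), so 401⁻¹ ≡ 476.
x = 183 + 401*((482 − 183)*476 mod 509) = 183 + 401*313 = 125696.
Check: 125696 mod 401 = 183, 125696 mod 509 = 482. ✓

125696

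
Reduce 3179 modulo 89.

64

3179 = 35*89 + 64, so 3179 ≡ 64 (mod 89).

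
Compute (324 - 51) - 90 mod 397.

183

324 - 51 = 273
273 - 90 = 183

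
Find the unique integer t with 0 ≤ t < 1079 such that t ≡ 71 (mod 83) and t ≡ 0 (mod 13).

403

83⁻¹ mod 13: 83*8 ≡ 1 (mod 13), so 83⁻¹ ≡ 8.
t = 71 + 83*((0 − 71)*8 mod 13) = 71 + 83*4 = 403.
Check: 403 mod 83 = 71, 403 mod 13 = 0. ✓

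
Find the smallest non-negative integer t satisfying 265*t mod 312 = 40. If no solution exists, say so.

112

gcd(265, 312) = 1, so a unique solution mod 312 exists.
265⁻¹ ≡ 73 (mod 312).
t ≡ 73*40 ≡ 112 (mod 312).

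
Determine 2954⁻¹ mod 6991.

By the extended Euclidean algorithm:
6991 = 2*2954 + 1083
2954 = 2*1083 + 788
1083 = 1*788 + 295
788 = 2*295 + 198
295 = 1*198 + 97
198 = 2*97 + 4
97 = 24*4 + 1
4 = 4*1 + 0
gcd(2954, 6991) = 1, so the inverse exists.
Back-substitute for 1:
1 = 1*97 − 24*4
  = −24*198 + 49*97
  = 49*295 − 73*198
  = −73*788 + 195*295
  = 195*1083 − 268*788
  = −268*2954 + 731*1083
  = 731*6991 − 1730*2954
So 2954⁻¹ ≡ −1730 ≡ 5261 (mod 6991).

5261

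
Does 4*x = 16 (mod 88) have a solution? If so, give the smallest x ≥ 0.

gcd(4, 88) = 4, and 4 | 16, so solutions exist.
Divide through by 4: 1*x ≡ 4 mod 22.
1⁻¹ ≡ 1 (mod 22).
x ≡ 1*4 ≡ 4 (mod 22).
The smallest non-negative solution is x = 4.

4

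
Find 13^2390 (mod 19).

5

2390 in binary is 100101010110, i.e. 2390 = 2048 + 256 + 64 + 16 + 4 + 2.
13^1 ≡ 13 (mod 19)
13^2 ≡ 13^2 = 169 ≡ 17 (mod 19)
13^4 ≡ 17^2 = 289 ≡ 4 (mod 19)
13^8 ≡ 4^2 = 16 (mod 19)
13^16 ≡ 16^2 = 256 ≡ 9 (mod 19)
13^32 ≡ 9^2 = 81 ≡ 5 (mod 19)
13^64 ≡ 5^2 = 25 ≡ 6 (mod 19)
13^128 ≡ 6^2 = 36 ≡ 17 (mod 19)
13^256 ≡ 17^2 = 289 ≡ 4 (mod 19)
13^512 ≡ 4^2 = 16 (mod 19)
13^1024 ≡ 16^2 = 256 ≡ 9 (mod 19)
13^2048 ≡ 9^2 = 81 ≡ 5 (mod 19)
13^2390 = 13^2048 · 13^256 · 13^64 · 13^16 · 13^4 · 13^2 ≡ 5 · 4 · 6 · 9 · 4 · 17 (mod 19).
Accumulate the product:
5 · 4 = 20 ≡ 1
1 · 6 = 6
6 · 9 = 54 ≡ 16
16 · 4 = 64 ≡ 7
7 · 17 = 119 ≡ 5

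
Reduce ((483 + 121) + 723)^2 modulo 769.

483 + 121 = 604
604 + 723 = 1327 ≡ 558 (mod 769)
(558)^2 ≡ 688 (mod 769)

688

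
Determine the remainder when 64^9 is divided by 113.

85

Compute successive squares:
64^1 ≡ 64 (mod 113)
64^2 ≡ 64^2 = 4096 ≡ 28 (mod 113)
64^4 ≡ 28^2 = 784 ≡ 106 (mod 113)
64^8 ≡ 106^2 = 11236 ≡ 49 (mod 113)
64^9 = 64^8 · 64^1 ≡ 49 · 64 (mod 113).
49 · 64 = 3136 ≡ 85 (mod 113).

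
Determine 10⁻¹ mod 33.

By the extended Euclidean algorithm:
33 = 3·10 + 3
10 = 3·3 + 1
3 = 3·1 + 0
gcd(10, 33) = 1, so the inverse exists.
Back-substitute for 1:
1 = 1·10 − 3·3
  = −3·33 + 10·10
So 10⁻¹ ≡ 10 (mod 33).

10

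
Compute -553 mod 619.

66

-553 = -1×619 + 66, so -553 ≡ 66 (mod 619).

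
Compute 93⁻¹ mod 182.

137

182 = 1·93 + 89
93 = 1·89 + 4
89 = 22·4 + 1
4 = 4·1 + 0
gcd(93, 182) = 1, so the inverse exists.
Back-substitute for 1:
1 = 1·89 − 22·4
  = −22·93 + 23·89
  = 23·182 − 45·93
So 93⁻¹ ≡ −45 ≡ 137 (mod 182).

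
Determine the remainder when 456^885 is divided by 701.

Using repeated squaring:
885 in binary is 1101110101, i.e. 885 = 512 + 256 + 64 + 32 + 16 + 4 + 1.
456^1 ≡ 456 (mod 701)
456^2 ≡ 456^2 = 207936 ≡ 440 (mod 701)
456^4 ≡ 440^2 = 193600 ≡ 124 (mod 701)
456^8 ≡ 124^2 = 15376 ≡ 655 (mod 701)
456^16 ≡ 655^2 = 429025 ≡ 13 (mod 701)
456^32 ≡ 13^2 = 169 (mod 701)
456^64 ≡ 169^2 = 28561 ≡ 521 (mod 701)
456^128 ≡ 521^2 = 271441 ≡ 154 (mod 701)
456^256 ≡ 154^2 = 23716 ≡ 583 (mod 701)
456^512 ≡ 583^2 = 339889 ≡ 605 (mod 701)
456^885 = 456^512 × 456^256 × 456^64 × 456^32 × 456^16 × 456^4 × 456^1 ≡ 605 × 583 × 521 × 169 × 13 × 124 × 456 (mod 701).
Accumulate the product:
605 × 583 = 352715 ≡ 112
112 × 521 = 58352 ≡ 169
169 × 169 = 28561 ≡ 521
521 × 13 = 6773 ≡ 464
464 × 124 = 57536 ≡ 54
54 × 456 = 24624 ≡ 89

89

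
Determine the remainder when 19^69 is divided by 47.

By square-and-multiply:
69 in binary is 1000101, i.e. 69 = 64 + 4 + 1.
19^1 ≡ 19 (mod 47)
19^2 ≡ 19^2 = 361 ≡ 32 (mod 47)
19^4 ≡ 32^2 = 1024 ≡ 37 (mod 47)
19^8 ≡ 37^2 = 1369 ≡ 6 (mod 47)
19^16 ≡ 6^2 = 36 (mod 47)
19^32 ≡ 36^2 = 1296 ≡ 27 (mod 47)
19^64 ≡ 27^2 = 729 ≡ 24 (mod 47)
19^69 = 19^64 × 19^4 × 19^1 ≡ 24 × 37 × 19 (mod 47).
Accumulate the product:
24 × 37 = 888 ≡ 42
42 × 19 = 798 ≡ 46

46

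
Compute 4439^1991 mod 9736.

Using repeated squaring:
1991 in binary is 11111000111, i.e. 1991 = 1024 + 512 + 256 + 128 + 64 + 4 + 2 + 1.
4439^1 ≡ 4439 (mod 9736)
4439^2 ≡ 4439^2 = 19704721 ≡ 8793 (mod 9736)
4439^4 ≡ 8793^2 = 77316849 ≡ 3273 (mod 9736)
4439^8 ≡ 3273^2 = 10712529 ≡ 2929 (mod 9736)
4439^16 ≡ 2929^2 = 8579041 ≡ 1625 (mod 9736)
4439^32 ≡ 1625^2 = 2640625 ≡ 2169 (mod 9736)
4439^64 ≡ 2169^2 = 4704561 ≡ 2073 (mod 9736)
4439^128 ≡ 2073^2 = 4297329 ≡ 3753 (mod 9736)
4439^256 ≡ 3753^2 = 14085009 ≡ 6753 (mod 9736)
4439^512 ≡ 6753^2 = 45603009 ≡ 9321 (mod 9736)
4439^1024 ≡ 9321^2 = 86881041 ≡ 6713 (mod 9736)
4439^1991 = 4439^1024 · 4439^512 · 4439^256 · 4439^128 · 4439^64 · 4439^4 · 4439^2 · 4439^1 ≡ 6713 · 9321 · 6753 · 3753 · 2073 · 3273 · 8793 · 4439 (mod 9736).
Accumulate the product:
6713 · 9321 = 62571873 ≡ 8337
8337 · 6753 = 56299761 ≡ 6209
6209 · 3753 = 23302377 ≡ 4129
4129 · 2073 = 8559417 ≡ 1473
1473 · 3273 = 4821129 ≡ 1809
1809 · 8793 = 15906537 ≡ 7649
7649 · 4439 = 33953911 ≡ 4479

4479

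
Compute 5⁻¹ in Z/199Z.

Apply the Euclidean algorithm and back-substitute:
199 = 39×5 + 4
5 = 1×4 + 1
4 = 4×1 + 0
gcd(5, 199) = 1, so the inverse exists.
Bézout: 1 = −1×199 + 40×5.
So 5⁻¹ ≡ 40 (mod 199).

40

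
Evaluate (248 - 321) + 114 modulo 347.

248 - 321 = -73 ≡ 274 (mod 347)
274 + 114 = 388 ≡ 41 (mod 347)

41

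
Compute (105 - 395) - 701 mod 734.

477

105 - 395 = -290 ≡ 444 (mod 734)
444 - 701 = -257 ≡ 477 (mod 734)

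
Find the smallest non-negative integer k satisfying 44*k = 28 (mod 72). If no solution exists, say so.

17

gcd(44, 72) = 4, and 4 | 28, so solutions exist.
Divide through by 4: 11*k = 7 (mod 18).
11⁻¹ ≡ 5 (mod 18).
k ≡ 5*7 ≡ 17 (mod 18).
The smallest non-negative solution is k = 17.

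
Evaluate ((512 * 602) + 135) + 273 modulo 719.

181

512 * 602 = 308224 ≡ 492 (mod 719)
492 + 135 = 627
627 + 273 = 900 ≡ 181 (mod 719)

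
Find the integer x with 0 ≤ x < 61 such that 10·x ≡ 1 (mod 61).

55

61 = 6·10 + 1
10 = 10·1 + 0
gcd(10, 61) = 1, so the inverse exists.
Bézout: 1 = 1·61 − 6·10.
So 10⁻¹ ≡ −6 ≡ 55 (mod 61).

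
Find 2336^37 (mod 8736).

2336

By square-and-multiply:
37 in binary is 100101, i.e. 37 = 32 + 4 + 1.
2336^1 ≡ 2336 (mod 8736)
2336^2 ≡ 2336^2 = 5456896 ≡ 5632 (mod 8736)
2336^4 ≡ 5632^2 = 31719424 ≡ 7744 (mod 8736)
2336^8 ≡ 7744^2 = 59969536 ≡ 5632 (mod 8736)
2336^16 ≡ 5632^2 = 31719424 ≡ 7744 (mod 8736)
2336^32 ≡ 7744^2 = 59969536 ≡ 5632 (mod 8736)
2336^37 = 2336^32 × 2336^4 × 2336^1 ≡ 5632 × 7744 × 2336 (mod 8736).
Accumulate the product:
5632 × 7744 = 43614208 ≡ 4096
4096 × 2336 = 9568256 ≡ 2336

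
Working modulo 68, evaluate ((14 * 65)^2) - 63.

14 * 65 = 910 ≡ 26 (mod 68)
(26)^2 ≡ 64 (mod 68)
64 - 63 = 1

1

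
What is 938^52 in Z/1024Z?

52 in binary is 110100, i.e. 52 = 32 + 16 + 4.
938^1 ≡ 938 (mod 1024)
938^2 ≡ 938^2 = 879844 ≡ 228 (mod 1024)
938^4 ≡ 228^2 = 51984 ≡ 784 (mod 1024)
938^8 ≡ 784^2 = 614656 ≡ 256 (mod 1024)
938^16 ≡ 256^2 = 65536 ≡ 0 (mod 1024)
938^32 ≡ 0^2 = 0 (mod 1024)
938^52 = 938^32 × 938^16 × 938^4 ≡ 0 × 0 × 784 (mod 1024).
Accumulate the product:
0 × 0 = 0
0 × 784 = 0

0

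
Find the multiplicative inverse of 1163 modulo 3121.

By the extended Euclidean algorithm:
3121 = 2×1163 + 795
1163 = 1×795 + 368
795 = 2×368 + 59
368 = 6×59 + 14
59 = 4×14 + 3
14 = 4×3 + 2
3 = 1×2 + 1
2 = 2×1 + 0
gcd(1163, 3121) = 1, so the inverse exists.
Back-substitute for 1:
1 = 1×3 − 1×2
  = −1×14 + 5×3
  = 5×59 − 21×14
  = −21×368 + 131×59
  = 131×795 − 283×368
  = −283×1163 + 414×795
  = 414×3121 − 1111×1163
So 1163⁻¹ ≡ −1111 ≡ 2010 (mod 3121).

2010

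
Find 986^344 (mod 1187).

Compute successive squares:
344 in binary is 101011000, i.e. 344 = 256 + 64 + 16 + 8.
986^1 ≡ 986 (mod 1187)
986^2 ≡ 986^2 = 972196 ≡ 43 (mod 1187)
986^4 ≡ 43^2 = 1849 ≡ 662 (mod 1187)
986^8 ≡ 662^2 = 438244 ≡ 241 (mod 1187)
986^16 ≡ 241^2 = 58081 ≡ 1105 (mod 1187)
986^32 ≡ 1105^2 = 1221025 ≡ 789 (mod 1187)
986^64 ≡ 789^2 = 622521 ≡ 533 (mod 1187)
986^128 ≡ 533^2 = 284089 ≡ 396 (mod 1187)
986^256 ≡ 396^2 = 156816 ≡ 132 (mod 1187)
986^344 = 986^256 * 986^64 * 986^16 * 986^8 ≡ 132 * 533 * 1105 * 241 (mod 1187).
Accumulate the product:
132 * 533 = 70356 ≡ 323
323 * 1105 = 356915 ≡ 815
815 * 241 = 196415 ≡ 560

560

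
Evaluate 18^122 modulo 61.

Compute successive squares:
18^1 ≡ 18 (mod 61)
18^2 ≡ 18^2 = 324 ≡ 19 (mod 61)
18^4 ≡ 19^2 = 361 ≡ 56 (mod 61)
18^8 ≡ 56^2 = 3136 ≡ 25 (mod 61)
18^16 ≡ 25^2 = 625 ≡ 15 (mod 61)
18^32 ≡ 15^2 = 225 ≡ 42 (mod 61)
18^64 ≡ 42^2 = 1764 ≡ 56 (mod 61)
18^122 = 18^64 × 18^32 × 18^16 × 18^8 × 18^2 ≡ 56 × 42 × 15 × 25 × 19 (mod 61).
Accumulate the product:
56 × 42 = 2352 ≡ 34
34 × 15 = 510 ≡ 22
22 × 25 = 550 ≡ 1
1 × 19 = 19

19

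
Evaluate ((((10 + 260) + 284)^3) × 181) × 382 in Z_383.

10 + 260 = 270
270 + 284 = 554 ≡ 171 (mod 383)
(171)^3 ≡ 146 (mod 383)
146 × 181 = 26426 ≡ 382 (mod 383)
382 × 382 = 145924 ≡ 1 (mod 383)

1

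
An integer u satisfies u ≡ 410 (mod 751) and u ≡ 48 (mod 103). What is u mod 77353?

751⁻¹ mod 103: 751*79 ≡ 1 (mod 103), so 751⁻¹ ≡ 79.
u = 410 + 751*((48 − 410)*79 mod 103) = 410 + 751*36 = 27446.
Check: 27446 mod 751 = 410, 27446 mod 103 = 48. ✓

27446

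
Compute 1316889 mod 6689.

1316889 = 196·6689 + 5845, so 1316889 ≡ 5845 (mod 6689).

5845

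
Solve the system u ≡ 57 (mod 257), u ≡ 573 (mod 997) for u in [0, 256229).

257⁻¹ mod 997: 257·772 ≡ 1 (mod 997), so 257⁻¹ ≡ 772.
u = 57 + 257·((573 − 57)·772 mod 997) = 57 + 257·549 = 141150.
Check: 141150 mod 257 = 57, 141150 mod 997 = 573. ✓

141150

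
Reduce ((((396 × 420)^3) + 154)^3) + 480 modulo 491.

451

396 × 420 = 166320 ≡ 362 (mod 491)
(362)^3 ≡ 454 (mod 491)
454 + 154 = 608 ≡ 117 (mod 491)
(117)^3 ≡ 462 (mod 491)
462 + 480 = 942 ≡ 451 (mod 491)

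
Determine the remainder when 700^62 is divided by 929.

62 in binary is 111110, i.e. 62 = 32 + 16 + 8 + 4 + 2.
700^1 ≡ 700 (mod 929)
700^2 ≡ 700^2 = 490000 ≡ 417 (mod 929)
700^4 ≡ 417^2 = 173889 ≡ 166 (mod 929)
700^8 ≡ 166^2 = 27556 ≡ 615 (mod 929)
700^16 ≡ 615^2 = 378225 ≡ 122 (mod 929)
700^32 ≡ 122^2 = 14884 ≡ 20 (mod 929)
700^62 = 700^32 × 700^16 × 700^8 × 700^4 × 700^2 ≡ 20 × 122 × 615 × 166 × 417 (mod 929).
Accumulate the product:
20 × 122 = 2440 ≡ 582
582 × 615 = 357930 ≡ 265
265 × 166 = 43990 ≡ 327
327 × 417 = 136359 ≡ 725

725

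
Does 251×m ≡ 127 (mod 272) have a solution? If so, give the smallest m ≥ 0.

253

gcd(251, 272) = 1, so a unique solution mod 272 exists.
251⁻¹ ≡ 259 (mod 272).
m ≡ 259×127 ≡ 253 (mod 272).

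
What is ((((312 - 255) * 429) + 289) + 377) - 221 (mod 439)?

312 - 255 = 57
57 * 429 = 24453 ≡ 308 (mod 439)
308 + 289 = 597 ≡ 158 (mod 439)
158 + 377 = 535 ≡ 96 (mod 439)
96 - 221 = -125 ≡ 314 (mod 439)

314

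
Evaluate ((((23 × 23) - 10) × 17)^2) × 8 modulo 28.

23 × 23 = 529 ≡ 25 (mod 28)
25 - 10 = 15
15 × 17 = 255 ≡ 3 (mod 28)
(3)^2 ≡ 9 (mod 28)
9 × 8 = 72 ≡ 16 (mod 28)

16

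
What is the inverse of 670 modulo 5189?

3338

Apply the Euclidean algorithm and back-substitute:
5189 = 7·670 + 499
670 = 1·499 + 171
499 = 2·171 + 157
171 = 1·157 + 14
157 = 11·14 + 3
14 = 4·3 + 2
3 = 1·2 + 1
2 = 2·1 + 0
gcd(670, 5189) = 1, so the inverse exists.
Back-substitute for 1:
1 = 1·3 − 1·2
  = −1·14 + 5·3
  = 5·157 − 56·14
  = −56·171 + 61·157
  = 61·499 − 178·171
  = −178·670 + 239·499
  = 239·5189 − 1851·670
So 670⁻¹ ≡ −1851 ≡ 3338 (mod 5189).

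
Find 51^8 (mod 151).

By square-and-multiply:
51^1 ≡ 51 (mod 151)
51^2 ≡ 51^2 = 2601 ≡ 34 (mod 151)
51^4 ≡ 34^2 = 1156 ≡ 99 (mod 151)
51^8 ≡ 99^2 = 9801 ≡ 137 (mod 151)
So 51^8 ≡ 137 (mod 151).

137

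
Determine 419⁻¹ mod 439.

439 = 1*419 + 20
419 = 20*20 + 19
20 = 1*19 + 1
19 = 19*1 + 0
gcd(419, 439) = 1, so the inverse exists.
Bézout: 1 = 21*439 − 22*419.
So 419⁻¹ ≡ −22 ≡ 417 (mod 439).

417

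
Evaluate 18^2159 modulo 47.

2159 in binary is 100001101111, i.e. 2159 = 2048 + 64 + 32 + 8 + 4 + 2 + 1.
18^1 ≡ 18 (mod 47)
18^2 ≡ 18^2 = 324 ≡ 42 (mod 47)
18^4 ≡ 42^2 = 1764 ≡ 25 (mod 47)
18^8 ≡ 25^2 = 625 ≡ 14 (mod 47)
18^16 ≡ 14^2 = 196 ≡ 8 (mod 47)
18^32 ≡ 8^2 = 64 ≡ 17 (mod 47)
18^64 ≡ 17^2 = 289 ≡ 7 (mod 47)
18^128 ≡ 7^2 = 49 ≡ 2 (mod 47)
18^256 ≡ 2^2 = 4 (mod 47)
18^512 ≡ 4^2 = 16 (mod 47)
18^1024 ≡ 16^2 = 256 ≡ 21 (mod 47)
18^2048 ≡ 21^2 = 441 ≡ 18 (mod 47)
18^2159 = 18^2048 * 18^64 * 18^32 * 18^8 * 18^4 * 18^2 * 18^1 ≡ 18 * 7 * 17 * 14 * 25 * 42 * 18 (mod 47).
Accumulate the product:
18 * 7 = 126 ≡ 32
32 * 17 = 544 ≡ 27
27 * 14 = 378 ≡ 2
2 * 25 = 50 ≡ 3
3 * 42 = 126 ≡ 32
32 * 18 = 576 ≡ 12

12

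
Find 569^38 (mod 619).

79

38 in binary is 100110, i.e. 38 = 32 + 4 + 2.
569^1 ≡ 569 (mod 619)
569^2 ≡ 569^2 = 323761 ≡ 24 (mod 619)
569^4 ≡ 24^2 = 576 (mod 619)
569^8 ≡ 576^2 = 331776 ≡ 611 (mod 619)
569^16 ≡ 611^2 = 373321 ≡ 64 (mod 619)
569^32 ≡ 64^2 = 4096 ≡ 382 (mod 619)
569^38 = 569^32 × 569^4 × 569^2 ≡ 382 × 576 × 24 (mod 619).
Accumulate the product:
382 × 576 = 220032 ≡ 287
287 × 24 = 6888 ≡ 79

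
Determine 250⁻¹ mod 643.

625

By the extended Euclidean algorithm:
643 = 2·250 + 143
250 = 1·143 + 107
143 = 1·107 + 36
107 = 2·36 + 35
36 = 1·35 + 1
35 = 35·1 + 0
gcd(250, 643) = 1, so the inverse exists.
Bézout: 1 = 7·643 − 18·250.
So 250⁻¹ ≡ −18 ≡ 625 (mod 643).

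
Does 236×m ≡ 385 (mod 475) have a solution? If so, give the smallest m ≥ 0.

gcd(236, 475) = 1, so a unique solution mod 475 exists.
236⁻¹ ≡ 316 (mod 475).
m ≡ 316×385 ≡ 60 (mod 475).

60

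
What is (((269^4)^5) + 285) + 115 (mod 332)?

49

(269)^4 ≡ 225 (mod 332)
(225)^5 ≡ 313 (mod 332)
313 + 285 = 598 ≡ 266 (mod 332)
266 + 115 = 381 ≡ 49 (mod 332)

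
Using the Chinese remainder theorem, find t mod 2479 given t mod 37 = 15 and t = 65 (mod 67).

1606

37⁻¹ mod 67: 37*29 ≡ 1 (mod 67), so 37⁻¹ ≡ 29.
t = 15 + 37*((65 − 15)*29 mod 67) = 15 + 37*43 = 1606.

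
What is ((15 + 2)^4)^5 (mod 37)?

15 + 2 = 17
(17)^4 ≡ 12 (mod 37)
(12)^5 ≡ 7 (mod 37)

7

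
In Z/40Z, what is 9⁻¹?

Apply the Euclidean algorithm and back-substitute:
40 = 4×9 + 4
9 = 2×4 + 1
4 = 4×1 + 0
gcd(9, 40) = 1, so the inverse exists.
Back-substitute for 1:
1 = 1×9 − 2×4
  = −2×40 + 9×9
So 9⁻¹ ≡ 9 (mod 40).

9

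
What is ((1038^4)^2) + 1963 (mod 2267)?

(1038)^4 ≡ 38 (mod 2267)
(38)^2 ≡ 1444 (mod 2267)
1444 + 1963 = 3407 ≡ 1140 (mod 2267)

1140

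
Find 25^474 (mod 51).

13

Using repeated squaring:
474 in binary is 111011010, i.e. 474 = 256 + 128 + 64 + 16 + 8 + 2.
25^1 ≡ 25 (mod 51)
25^2 ≡ 25^2 = 625 ≡ 13 (mod 51)
25^4 ≡ 13^2 = 169 ≡ 16 (mod 51)
25^8 ≡ 16^2 = 256 ≡ 1 (mod 51)
25^16 ≡ 1^2 = 1 (mod 51)
25^32 ≡ 1^2 = 1 (mod 51)
25^64 ≡ 1^2 = 1 (mod 51)
25^128 ≡ 1^2 = 1 (mod 51)
25^256 ≡ 1^2 = 1 (mod 51)
25^474 = 25^256 × 25^128 × 25^64 × 25^16 × 25^8 × 25^2 ≡ 1 × 1 × 1 × 1 × 1 × 13 (mod 51).
Accumulate the product:
1 × 1 = 1
1 × 1 = 1
1 × 1 = 1
1 × 1 = 1
1 × 13 = 13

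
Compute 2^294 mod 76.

64

294 in binary is 100100110, i.e. 294 = 256 + 32 + 4 + 2.
2^1 ≡ 2 (mod 76)
2^2 ≡ 2^2 = 4 (mod 76)
2^4 ≡ 4^2 = 16 (mod 76)
2^8 ≡ 16^2 = 256 ≡ 28 (mod 76)
2^16 ≡ 28^2 = 784 ≡ 24 (mod 76)
2^32 ≡ 24^2 = 576 ≡ 44 (mod 76)
2^64 ≡ 44^2 = 1936 ≡ 36 (mod 76)
2^128 ≡ 36^2 = 1296 ≡ 4 (mod 76)
2^256 ≡ 4^2 = 16 (mod 76)
2^294 = 2^256 · 2^32 · 2^4 · 2^2 ≡ 16 · 44 · 16 · 4 (mod 76).
Accumulate the product:
16 · 44 = 704 ≡ 20
20 · 16 = 320 ≡ 16
16 · 4 = 64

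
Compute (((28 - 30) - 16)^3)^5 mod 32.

0

28 - 30 = -2 ≡ 30 (mod 32)
30 - 16 = 14
(14)^3 ≡ 24 (mod 32)
(24)^5 ≡ 0 (mod 32)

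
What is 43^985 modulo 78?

By square-and-multiply:
985 in binary is 1111011001, i.e. 985 = 512 + 256 + 128 + 64 + 16 + 8 + 1.
43^1 ≡ 43 (mod 78)
43^2 ≡ 43^2 = 1849 ≡ 55 (mod 78)
43^4 ≡ 55^2 = 3025 ≡ 61 (mod 78)
43^8 ≡ 61^2 = 3721 ≡ 55 (mod 78)
43^16 ≡ 55^2 = 3025 ≡ 61 (mod 78)
43^32 ≡ 61^2 = 3721 ≡ 55 (mod 78)
43^64 ≡ 55^2 = 3025 ≡ 61 (mod 78)
43^128 ≡ 61^2 = 3721 ≡ 55 (mod 78)
43^256 ≡ 55^2 = 3025 ≡ 61 (mod 78)
43^512 ≡ 61^2 = 3721 ≡ 55 (mod 78)
43^985 = 43^512 × 43^256 × 43^128 × 43^64 × 43^16 × 43^8 × 43^1 ≡ 55 × 61 × 55 × 61 × 61 × 55 × 43 (mod 78).
Accumulate the product:
55 × 61 = 3355 ≡ 1
1 × 55 = 55
55 × 61 = 3355 ≡ 1
1 × 61 = 61
61 × 55 = 3355 ≡ 1
1 × 43 = 43

43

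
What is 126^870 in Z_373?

Using repeated squaring:
126^1 ≡ 126 (mod 373)
126^2 ≡ 126^2 = 15876 ≡ 210 (mod 373)
126^4 ≡ 210^2 = 44100 ≡ 86 (mod 373)
126^8 ≡ 86^2 = 7396 ≡ 309 (mod 373)
126^16 ≡ 309^2 = 95481 ≡ 366 (mod 373)
126^32 ≡ 366^2 = 133956 ≡ 49 (mod 373)
126^64 ≡ 49^2 = 2401 ≡ 163 (mod 373)
126^128 ≡ 163^2 = 26569 ≡ 86 (mod 373)
126^256 ≡ 86^2 = 7396 ≡ 309 (mod 373)
126^512 ≡ 309^2 = 95481 ≡ 366 (mod 373)
126^870 = 126^512 × 126^256 × 126^64 × 126^32 × 126^4 × 126^2 ≡ 366 × 309 × 163 × 49 × 86 × 210 (mod 373).
Accumulate the product:
366 × 309 = 113094 ≡ 75
75 × 163 = 12225 ≡ 289
289 × 49 = 14161 ≡ 360
360 × 86 = 30960 ≡ 1
1 × 210 = 210

210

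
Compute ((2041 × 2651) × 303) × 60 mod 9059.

8072

2041 × 2651 = 5410691 ≡ 2468 (mod 9059)
2468 × 303 = 747804 ≡ 4966 (mod 9059)
4966 × 60 = 297960 ≡ 8072 (mod 9059)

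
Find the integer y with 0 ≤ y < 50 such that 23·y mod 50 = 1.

37

Apply the Euclidean algorithm and back-substitute:
50 = 2*23 + 4
23 = 5*4 + 3
4 = 1*3 + 1
3 = 3*1 + 0
gcd(23, 50) = 1, so the inverse exists.
Bézout: 1 = 6*50 − 13*23.
So 23⁻¹ ≡ −13 ≡ 37 (mod 50).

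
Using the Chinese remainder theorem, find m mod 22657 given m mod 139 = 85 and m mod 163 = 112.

139⁻¹ mod 163: 139*129 ≡ 1 (mod 163), so 139⁻¹ ≡ 129.
m = 85 + 139*((112 − 85)*129 mod 163) = 85 + 139*60 = 8425.

8425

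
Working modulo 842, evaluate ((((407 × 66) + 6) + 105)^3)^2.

407 × 66 = 26862 ≡ 760 (mod 842)
760 + 6 = 766
766 + 105 = 871 ≡ 29 (mod 842)
(29)^3 ≡ 813 (mod 842)
(813)^2 ≡ 841 (mod 842)

841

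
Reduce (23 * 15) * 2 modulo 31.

23 * 15 = 345 ≡ 4 (mod 31)
4 * 2 = 8

8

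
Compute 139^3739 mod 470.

409

139^1 ≡ 139 (mod 470)
139^2 ≡ 139^2 = 19321 ≡ 51 (mod 470)
139^4 ≡ 51^2 = 2601 ≡ 251 (mod 470)
139^8 ≡ 251^2 = 63001 ≡ 21 (mod 470)
139^16 ≡ 21^2 = 441 (mod 470)
139^32 ≡ 441^2 = 194481 ≡ 371 (mod 470)
139^64 ≡ 371^2 = 137641 ≡ 401 (mod 470)
139^128 ≡ 401^2 = 160801 ≡ 61 (mod 470)
139^256 ≡ 61^2 = 3721 ≡ 431 (mod 470)
139^512 ≡ 431^2 = 185761 ≡ 111 (mod 470)
139^1024 ≡ 111^2 = 12321 ≡ 101 (mod 470)
139^2048 ≡ 101^2 = 10201 ≡ 331 (mod 470)
139^3739 = 139^2048 * 139^1024 * 139^512 * 139^128 * 139^16 * 139^8 * 139^2 * 139^1 ≡ 331 * 101 * 111 * 61 * 441 * 21 * 51 * 139 (mod 470).
Accumulate the product:
331 * 101 = 33431 ≡ 61
61 * 111 = 6771 ≡ 191
191 * 61 = 11651 ≡ 371
371 * 441 = 163611 ≡ 51
51 * 21 = 1071 ≡ 131
131 * 51 = 6681 ≡ 101
101 * 139 = 14039 ≡ 409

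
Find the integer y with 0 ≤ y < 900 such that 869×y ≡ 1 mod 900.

29

By the extended Euclidean algorithm:
900 = 1·869 + 31
869 = 28·31 + 1
31 = 31·1 + 0
gcd(869, 900) = 1, so the inverse exists.
Back-substitute for 1:
1 = 1·869 − 28·31
  = −28·900 + 29·869
So 869⁻¹ ≡ 29 (mod 900).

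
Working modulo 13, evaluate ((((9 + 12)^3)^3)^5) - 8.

9 + 12 = 21 ≡ 8 (mod 13)
(8)^3 ≡ 5 (mod 13)
(5)^3 ≡ 8 (mod 13)
(8)^5 ≡ 8 (mod 13)
8 - 8 = 0

0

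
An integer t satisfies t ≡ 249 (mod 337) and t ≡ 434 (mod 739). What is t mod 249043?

337⁻¹ mod 739: 337×432 ≡ 1 (mod 739), so 337⁻¹ ≡ 432.
t = 249 + 337×((434 − 249)×432 mod 739) = 249 + 337×108 = 36645.

36645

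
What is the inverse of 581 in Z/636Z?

636 = 1·581 + 55
581 = 10·55 + 31
55 = 1·31 + 24
31 = 1·24 + 7
24 = 3·7 + 3
7 = 2·3 + 1
3 = 3·1 + 0
gcd(581, 636) = 1, so the inverse exists.
Back-substitute for 1:
1 = 1·7 − 2·3
  = −2·24 + 7·7
  = 7·31 − 9·24
  = −9·55 + 16·31
  = 16·581 − 169·55
  = −169·636 + 185·581
So 581⁻¹ ≡ 185 (mod 636).

185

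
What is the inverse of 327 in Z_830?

830 = 2·327 + 176
327 = 1·176 + 151
176 = 1·151 + 25
151 = 6·25 + 1
25 = 25·1 + 0
gcd(327, 830) = 1, so the inverse exists.
Back-substitute for 1:
1 = 1·151 − 6·25
  = −6·176 + 7·151
  = 7·327 − 13·176
  = −13·830 + 33·327
So 327⁻¹ ≡ 33 (mod 830).

33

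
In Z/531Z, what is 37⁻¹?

531 = 14*37 + 13
37 = 2*13 + 11
13 = 1*11 + 2
11 = 5*2 + 1
2 = 2*1 + 0
gcd(37, 531) = 1, so the inverse exists.
Bézout: 1 = −17*531 + 244*37.
So 37⁻¹ ≡ 244 (mod 531).

244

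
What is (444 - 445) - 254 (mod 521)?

266

444 - 445 = -1 ≡ 520 (mod 521)
520 - 254 = 266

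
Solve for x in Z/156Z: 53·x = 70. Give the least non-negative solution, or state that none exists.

122

gcd(53, 156) = 1, so a unique solution mod 156 exists.
53⁻¹ ≡ 53 (mod 156).
x ≡ 53·70 ≡ 122 (mod 156).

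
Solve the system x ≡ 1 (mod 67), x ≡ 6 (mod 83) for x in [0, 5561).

2413

67⁻¹ mod 83: 67×57 ≡ 1 (mod 83), so 67⁻¹ ≡ 57.
x = 1 + 67×((6 − 1)×57 mod 83) = 1 + 67×36 = 2413.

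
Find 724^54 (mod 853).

54 in binary is 110110, i.e. 54 = 32 + 16 + 4 + 2.
724^1 ≡ 724 (mod 853)
724^2 ≡ 724^2 = 524176 ≡ 434 (mod 853)
724^4 ≡ 434^2 = 188356 ≡ 696 (mod 853)
724^8 ≡ 696^2 = 484416 ≡ 765 (mod 853)
724^16 ≡ 765^2 = 585225 ≡ 67 (mod 853)
724^32 ≡ 67^2 = 4489 ≡ 224 (mod 853)
724^54 = 724^32 × 724^16 × 724^4 × 724^2 ≡ 224 × 67 × 696 × 434 (mod 853).
Accumulate the product:
224 × 67 = 15008 ≡ 507
507 × 696 = 352872 ≡ 583
583 × 434 = 253022 ≡ 534

534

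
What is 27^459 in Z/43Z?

39

459 in binary is 111001011, i.e. 459 = 256 + 128 + 64 + 8 + 2 + 1.
27^1 ≡ 27 (mod 43)
27^2 ≡ 27^2 = 729 ≡ 41 (mod 43)
27^4 ≡ 41^2 = 1681 ≡ 4 (mod 43)
27^8 ≡ 4^2 = 16 (mod 43)
27^16 ≡ 16^2 = 256 ≡ 41 (mod 43)
27^32 ≡ 41^2 = 1681 ≡ 4 (mod 43)
27^64 ≡ 4^2 = 16 (mod 43)
27^128 ≡ 16^2 = 256 ≡ 41 (mod 43)
27^256 ≡ 41^2 = 1681 ≡ 4 (mod 43)
27^459 = 27^256 × 27^128 × 27^64 × 27^8 × 27^2 × 27^1 ≡ 4 × 41 × 16 × 16 × 41 × 27 (mod 43).
Accumulate the product:
4 × 41 = 164 ≡ 35
35 × 16 = 560 ≡ 1
1 × 16 = 16
16 × 41 = 656 ≡ 11
11 × 27 = 297 ≡ 39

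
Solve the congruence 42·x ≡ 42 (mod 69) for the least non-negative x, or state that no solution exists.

gcd(42, 69) = 3, and 3 | 42, so solutions exist.
Divide through by 3: 14·x ≡ 14 (mod 23).
14⁻¹ ≡ 5 (mod 23).
x ≡ 5·14 ≡ 1 (mod 23).
The smallest non-negative solution is x = 1.

1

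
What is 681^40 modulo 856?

By square-and-multiply:
40 in binary is 101000, i.e. 40 = 32 + 8.
681^1 ≡ 681 (mod 856)
681^2 ≡ 681^2 = 463761 ≡ 665 (mod 856)
681^4 ≡ 665^2 = 442225 ≡ 529 (mod 856)
681^8 ≡ 529^2 = 279841 ≡ 785 (mod 856)
681^16 ≡ 785^2 = 616225 ≡ 761 (mod 856)
681^32 ≡ 761^2 = 579121 ≡ 465 (mod 856)
681^40 = 681^32 * 681^8 ≡ 465 * 785 (mod 856).
465 * 785 = 365025 ≡ 369 (mod 856).

369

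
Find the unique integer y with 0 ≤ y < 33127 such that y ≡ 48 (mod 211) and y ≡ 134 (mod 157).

211⁻¹ mod 157: 211*32 ≡ 1 (mod 157), so 211⁻¹ ≡ 32.
y = 48 + 211*((134 − 48)*32 mod 157) = 48 + 211*83 = 17561.

17561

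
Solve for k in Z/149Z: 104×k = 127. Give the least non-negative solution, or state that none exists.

gcd(104, 149) = 1, so a unique solution mod 149 exists.
104⁻¹ ≡ 96 (mod 149).
k ≡ 96×127 ≡ 123 (mod 149).

123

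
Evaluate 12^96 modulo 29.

1

By square-and-multiply:
12^1 ≡ 12 (mod 29)
12^2 ≡ 12^2 = 144 ≡ 28 (mod 29)
12^4 ≡ 28^2 = 784 ≡ 1 (mod 29)
12^8 ≡ 1^2 = 1 (mod 29)
12^16 ≡ 1^2 = 1 (mod 29)
12^32 ≡ 1^2 = 1 (mod 29)
12^64 ≡ 1^2 = 1 (mod 29)
12^96 = 12^64 * 12^32 ≡ 1 * 1 (mod 29).
1 * 1 = 1 ≡ 1 (mod 29).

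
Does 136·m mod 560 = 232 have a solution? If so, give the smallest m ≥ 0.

gcd(136, 560) = 8, and 8 | 232, so solutions exist.
Divide through by 8: 17·m ≡ 29 mod 70.
17⁻¹ ≡ 33 (mod 70).
m ≡ 33·29 ≡ 47 (mod 70).
The smallest non-negative solution is m = 47.

47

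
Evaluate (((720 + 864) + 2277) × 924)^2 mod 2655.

720 + 864 = 1584
1584 + 2277 = 3861 ≡ 1206 (mod 2655)
1206 × 924 = 1114344 ≡ 1899 (mod 2655)
(1899)^2 ≡ 711 (mod 2655)

711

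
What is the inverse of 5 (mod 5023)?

By the extended Euclidean algorithm:
5023 = 1004·5 + 3
5 = 1·3 + 2
3 = 1·2 + 1
2 = 2·1 + 0
gcd(5, 5023) = 1, so the inverse exists.
Back-substitute for 1:
1 = 1·3 − 1·2
  = −1·5 + 2·3
  = 2·5023 − 2009·5
So 5⁻¹ ≡ −2009 ≡ 3014 (mod 5023).

3014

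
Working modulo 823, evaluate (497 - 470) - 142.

708

497 - 470 = 27
27 - 142 = -115 ≡ 708 (mod 823)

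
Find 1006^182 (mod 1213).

Using repeated squaring:
182 in binary is 10110110, i.e. 182 = 128 + 32 + 16 + 4 + 2.
1006^1 ≡ 1006 (mod 1213)
1006^2 ≡ 1006^2 = 1012036 ≡ 394 (mod 1213)
1006^4 ≡ 394^2 = 155236 ≡ 1185 (mod 1213)
1006^8 ≡ 1185^2 = 1404225 ≡ 784 (mod 1213)
1006^16 ≡ 784^2 = 614656 ≡ 878 (mod 1213)
1006^32 ≡ 878^2 = 770884 ≡ 629 (mod 1213)
1006^64 ≡ 629^2 = 395641 ≡ 203 (mod 1213)
1006^128 ≡ 203^2 = 41209 ≡ 1180 (mod 1213)
1006^182 = 1006^128 * 1006^32 * 1006^16 * 1006^4 * 1006^2 ≡ 1180 * 629 * 878 * 1185 * 394 (mod 1213).
Accumulate the product:
1180 * 629 = 742220 ≡ 1077
1077 * 878 = 945606 ≡ 679
679 * 1185 = 804615 ≡ 396
396 * 394 = 156024 ≡ 760

760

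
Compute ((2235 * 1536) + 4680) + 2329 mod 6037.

4916

2235 * 1536 = 3432960 ≡ 3944 (mod 6037)
3944 + 4680 = 8624 ≡ 2587 (mod 6037)
2587 + 2329 = 4916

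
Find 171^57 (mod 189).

27

57 in binary is 111001, i.e. 57 = 32 + 16 + 8 + 1.
171^1 ≡ 171 (mod 189)
171^2 ≡ 171^2 = 29241 ≡ 135 (mod 189)
171^4 ≡ 135^2 = 18225 ≡ 81 (mod 189)
171^8 ≡ 81^2 = 6561 ≡ 135 (mod 189)
171^16 ≡ 135^2 = 18225 ≡ 81 (mod 189)
171^32 ≡ 81^2 = 6561 ≡ 135 (mod 189)
171^57 = 171^32 × 171^16 × 171^8 × 171^1 ≡ 135 × 81 × 135 × 171 (mod 189).
Accumulate the product:
135 × 81 = 10935 ≡ 162
162 × 135 = 21870 ≡ 135
135 × 171 = 23085 ≡ 27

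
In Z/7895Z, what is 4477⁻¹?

7895 = 1*4477 + 3418
4477 = 1*3418 + 1059
3418 = 3*1059 + 241
1059 = 4*241 + 95
241 = 2*95 + 51
95 = 1*51 + 44
51 = 1*44 + 7
44 = 6*7 + 2
7 = 3*2 + 1
2 = 2*1 + 0
gcd(4477, 7895) = 1, so the inverse exists.
Back-substitute for 1:
1 = 1*7 − 3*2
  = −3*44 + 19*7
  = 19*51 − 22*44
  = −22*95 + 41*51
  = 41*241 − 104*95
  = −104*1059 + 457*241
  = 457*3418 − 1475*1059
  = −1475*4477 + 1932*3418
  = 1932*7895 − 3407*4477
So 4477⁻¹ ≡ −3407 ≡ 4488 (mod 7895).

4488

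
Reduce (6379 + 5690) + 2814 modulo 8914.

6379 + 5690 = 12069 ≡ 3155 (mod 8914)
3155 + 2814 = 5969

5969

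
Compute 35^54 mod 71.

3

By square-and-multiply:
54 in binary is 110110, i.e. 54 = 32 + 16 + 4 + 2.
35^1 ≡ 35 (mod 71)
35^2 ≡ 35^2 = 1225 ≡ 18 (mod 71)
35^4 ≡ 18^2 = 324 ≡ 40 (mod 71)
35^8 ≡ 40^2 = 1600 ≡ 38 (mod 71)
35^16 ≡ 38^2 = 1444 ≡ 24 (mod 71)
35^32 ≡ 24^2 = 576 ≡ 8 (mod 71)
35^54 = 35^32 * 35^16 * 35^4 * 35^2 ≡ 8 * 24 * 40 * 18 (mod 71).
Accumulate the product:
8 * 24 = 192 ≡ 50
50 * 40 = 2000 ≡ 12
12 * 18 = 216 ≡ 3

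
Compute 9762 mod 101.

9762 = 96×101 + 66, so 9762 ≡ 66 (mod 101).

66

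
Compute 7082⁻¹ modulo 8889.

8889 = 1×7082 + 1807
7082 = 3×1807 + 1661
1807 = 1×1661 + 146
1661 = 11×146 + 55
146 = 2×55 + 36
55 = 1×36 + 19
36 = 1×19 + 17
19 = 1×17 + 2
17 = 8×2 + 1
2 = 2×1 + 0
gcd(7082, 8889) = 1, so the inverse exists.
Bézout: 1 = 3347×8889 − 4201×7082.
So 7082⁻¹ ≡ −4201 ≡ 4688 (mod 8889).

4688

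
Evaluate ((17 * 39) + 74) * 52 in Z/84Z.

17 * 39 = 663 ≡ 75 (mod 84)
75 + 74 = 149 ≡ 65 (mod 84)
65 * 52 = 3380 ≡ 20 (mod 84)

20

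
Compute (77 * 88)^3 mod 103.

64

77 * 88 = 6776 ≡ 81 (mod 103)
(81)^3 ≡ 64 (mod 103)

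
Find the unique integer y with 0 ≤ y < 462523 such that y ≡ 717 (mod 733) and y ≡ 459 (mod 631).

352557

733⁻¹ mod 631: 733×365 ≡ 1 (mod 631), so 733⁻¹ ≡ 365.
y = 717 + 733×((459 − 717)×365 mod 631) = 717 + 733×480 = 352557.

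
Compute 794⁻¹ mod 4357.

3704

By the extended Euclidean algorithm:
4357 = 5×794 + 387
794 = 2×387 + 20
387 = 19×20 + 7
20 = 2×7 + 6
7 = 1×6 + 1
6 = 6×1 + 0
gcd(794, 4357) = 1, so the inverse exists.
Back-substitute for 1:
1 = 1×7 − 1×6
  = −1×20 + 3×7
  = 3×387 − 58×20
  = −58×794 + 119×387
  = 119×4357 − 653×794
So 794⁻¹ ≡ −653 ≡ 3704 (mod 4357).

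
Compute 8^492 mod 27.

1

By square-and-multiply:
492 in binary is 111101100, i.e. 492 = 256 + 128 + 64 + 32 + 8 + 4.
8^1 ≡ 8 (mod 27)
8^2 ≡ 8^2 = 64 ≡ 10 (mod 27)
8^4 ≡ 10^2 = 100 ≡ 19 (mod 27)
8^8 ≡ 19^2 = 361 ≡ 10 (mod 27)
8^16 ≡ 10^2 = 100 ≡ 19 (mod 27)
8^32 ≡ 19^2 = 361 ≡ 10 (mod 27)
8^64 ≡ 10^2 = 100 ≡ 19 (mod 27)
8^128 ≡ 19^2 = 361 ≡ 10 (mod 27)
8^256 ≡ 10^2 = 100 ≡ 19 (mod 27)
8^492 = 8^256 · 8^128 · 8^64 · 8^32 · 8^8 · 8^4 ≡ 19 · 10 · 19 · 10 · 10 · 19 (mod 27).
Accumulate the product:
19 · 10 = 190 ≡ 1
1 · 19 = 19
19 · 10 = 190 ≡ 1
1 · 10 = 10
10 · 19 = 190 ≡ 1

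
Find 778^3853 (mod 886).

778^1 ≡ 778 (mod 886)
778^2 ≡ 778^2 = 605284 ≡ 146 (mod 886)
778^4 ≡ 146^2 = 21316 ≡ 52 (mod 886)
778^8 ≡ 52^2 = 2704 ≡ 46 (mod 886)
778^16 ≡ 46^2 = 2116 ≡ 344 (mod 886)
778^32 ≡ 344^2 = 118336 ≡ 498 (mod 886)
778^64 ≡ 498^2 = 248004 ≡ 810 (mod 886)
778^128 ≡ 810^2 = 656100 ≡ 460 (mod 886)
778^256 ≡ 460^2 = 211600 ≡ 732 (mod 886)
778^512 ≡ 732^2 = 535824 ≡ 680 (mod 886)
778^1024 ≡ 680^2 = 462400 ≡ 794 (mod 886)
778^2048 ≡ 794^2 = 630436 ≡ 490 (mod 886)
778^3853 = 778^2048 · 778^1024 · 778^512 · 778^256 · 778^8 · 778^4 · 778^1 ≡ 490 · 794 · 680 · 732 · 46 · 52 · 778 (mod 886).
Accumulate the product:
490 · 794 = 389060 ≡ 106
106 · 680 = 72080 ≡ 314
314 · 732 = 229848 ≡ 374
374 · 46 = 17204 ≡ 370
370 · 52 = 19240 ≡ 634
634 · 778 = 493252 ≡ 636

636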